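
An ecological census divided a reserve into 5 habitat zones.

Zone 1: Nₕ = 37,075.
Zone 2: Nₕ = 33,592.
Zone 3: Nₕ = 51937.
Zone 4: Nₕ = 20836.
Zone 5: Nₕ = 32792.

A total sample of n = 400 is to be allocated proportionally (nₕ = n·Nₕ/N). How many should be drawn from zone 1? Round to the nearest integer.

N = 37075 + 33592 + 51937 + 20836 + 32792 = 176232.
n_1 = 400·37075/176232 = 84.150... → 84.

84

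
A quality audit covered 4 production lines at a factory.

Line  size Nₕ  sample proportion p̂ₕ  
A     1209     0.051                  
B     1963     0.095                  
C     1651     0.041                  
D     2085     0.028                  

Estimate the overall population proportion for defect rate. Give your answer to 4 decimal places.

Wₕ = Nₕ/N with N = 6908: 0.1750, 0.2842, 0.2390, 0.3018.
p̂_st = 0.1750·0.051 + 0.2842·0.095 + 0.2390·0.041 + 0.3018·0.028 ≈ 0.054171... → 0.0542.

0.0542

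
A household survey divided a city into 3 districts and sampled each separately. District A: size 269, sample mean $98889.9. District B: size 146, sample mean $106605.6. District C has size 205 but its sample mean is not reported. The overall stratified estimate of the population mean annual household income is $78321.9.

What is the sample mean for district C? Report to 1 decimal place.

31189.2

Σ Nₕx̄ₕ = N·μ, so 205·x̄_C = 620·78321.9 − (269·98889.9 + 146·106605.6).
= 48559578 − 42165800.7 = 6393777.3.
x̄_C = 6393777.3 / 205 = 31189.158... → 31189.2.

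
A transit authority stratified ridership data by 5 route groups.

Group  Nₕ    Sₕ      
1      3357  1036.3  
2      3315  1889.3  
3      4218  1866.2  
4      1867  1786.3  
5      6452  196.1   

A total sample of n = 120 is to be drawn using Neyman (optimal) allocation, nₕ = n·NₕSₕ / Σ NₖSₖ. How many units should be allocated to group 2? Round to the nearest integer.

1: NₕSₕ = 3357·1036.3 = 3478859.1
2: NₕSₕ = 3315·1889.3 = 6263029.5
3: NₕSₕ = 4218·1866.2 = 7871631.6
4: NₕSₕ = 1867·1786.3 = 3335022.1
5: NₕSₕ = 6452·196.1 = 1265237.2
Σ NₕSₕ = 22213779.5.
n_2 = 120·6263029.5/22213779.5 = 33.833... → 34.

34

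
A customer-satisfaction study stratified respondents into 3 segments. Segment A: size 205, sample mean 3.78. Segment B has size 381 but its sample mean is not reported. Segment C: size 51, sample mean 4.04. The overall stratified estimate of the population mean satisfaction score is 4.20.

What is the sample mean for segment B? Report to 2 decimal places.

4.45

Σ Nₕx̄ₕ = N·μ, so 381·x̄_B = 637·4.20 − (205·3.78 + 51·4.04).
= 2675.4 − 980.94 = 1694.46.
x̄_B = 1694.46 / 381 = 4.4474... → 4.45.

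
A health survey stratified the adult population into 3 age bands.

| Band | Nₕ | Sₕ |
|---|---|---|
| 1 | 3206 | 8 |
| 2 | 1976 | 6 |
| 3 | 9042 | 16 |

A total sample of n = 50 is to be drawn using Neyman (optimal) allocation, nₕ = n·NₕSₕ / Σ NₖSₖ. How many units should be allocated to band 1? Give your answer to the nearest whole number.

1: NₕSₕ = 3206·8 = 25648
2: NₕSₕ = 1976·6 = 11856
3: NₕSₕ = 9042·16 = 144672
Σ NₕSₕ = 182176.
n_1 = 50·25648/182176 = 7.039... → 7.

7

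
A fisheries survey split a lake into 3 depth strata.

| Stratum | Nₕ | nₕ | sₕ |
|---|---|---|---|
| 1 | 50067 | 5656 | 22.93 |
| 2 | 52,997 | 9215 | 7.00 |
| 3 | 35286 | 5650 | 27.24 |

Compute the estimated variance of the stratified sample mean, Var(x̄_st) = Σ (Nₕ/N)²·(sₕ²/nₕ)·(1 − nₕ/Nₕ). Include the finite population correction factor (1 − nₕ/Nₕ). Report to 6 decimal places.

0.018619

N = 138350. Term for each stratum: Wₕ²sₕ²/nₕ·(1−nₕ/Nₕ).
Var(x̄_st) = 0.010798974 + 0.000644599 + 0.007175125 = 0.018618697 → 0.018619.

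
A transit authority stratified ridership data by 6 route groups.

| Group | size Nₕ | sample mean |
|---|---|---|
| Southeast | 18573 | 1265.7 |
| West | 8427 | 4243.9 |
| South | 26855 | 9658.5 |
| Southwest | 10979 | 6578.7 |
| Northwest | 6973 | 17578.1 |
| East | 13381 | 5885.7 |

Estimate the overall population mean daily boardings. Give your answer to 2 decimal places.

N = 85188; weights Wₕ = Nₕ/N = (0.2180, 0.0989, 0.3152, 0.1289, 0.0819, 0.1571).
x̄_st = Σ Wₕ·x̄ₕ = 0.2180·1265.7 + 0.0989·4243.9 + 0.3152·9658.5 + 0.1289·6578.7 + 0.0819·17578.1 + 0.1571·5885.7 ≈ 6951.7585...
→ 6951.76.

6951.76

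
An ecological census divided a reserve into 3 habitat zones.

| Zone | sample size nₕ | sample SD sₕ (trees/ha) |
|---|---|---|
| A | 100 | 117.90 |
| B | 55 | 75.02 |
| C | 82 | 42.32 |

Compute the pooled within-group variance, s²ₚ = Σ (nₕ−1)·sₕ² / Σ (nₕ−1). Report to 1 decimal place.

7799.7

Degrees of freedom: 99 + 54 + 81 = 234.
Σ(nₕ−1)sₕ² = 99·13900.41 + 54·5628.0004 + 81·1790.9824 = 1825122.186.
s²ₚ = 1825122.186 / 234 = 7799.667... → 7799.7.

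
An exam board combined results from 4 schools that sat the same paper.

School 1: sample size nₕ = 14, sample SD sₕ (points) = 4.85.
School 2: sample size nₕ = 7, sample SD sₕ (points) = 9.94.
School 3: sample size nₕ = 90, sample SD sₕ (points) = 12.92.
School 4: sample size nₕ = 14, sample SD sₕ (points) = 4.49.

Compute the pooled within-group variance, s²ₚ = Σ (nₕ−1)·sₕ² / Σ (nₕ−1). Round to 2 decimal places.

132.37

1: (14−1)·4.85² = 13·23.5225 = 305.7925
2: (7−1)·9.94² = 6·98.8036 = 592.8216
3: (90−1)·12.92² = 89·166.9264 = 14856.4496
4: (14−1)·4.49² = 13·20.1601 = 262.0813
Numerator = 16017.145; denominator = Σ(nₕ−1) = 121.
s²ₚ = 16017.145/121 = 132.3731... → 132.37.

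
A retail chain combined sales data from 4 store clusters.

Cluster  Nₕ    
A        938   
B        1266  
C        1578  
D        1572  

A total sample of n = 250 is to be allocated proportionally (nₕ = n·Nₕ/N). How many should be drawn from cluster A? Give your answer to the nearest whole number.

Share of cluster A = 938/5354 = 0.17520.
Allocate 250 × 0.17520 = 43.799... → 44.

44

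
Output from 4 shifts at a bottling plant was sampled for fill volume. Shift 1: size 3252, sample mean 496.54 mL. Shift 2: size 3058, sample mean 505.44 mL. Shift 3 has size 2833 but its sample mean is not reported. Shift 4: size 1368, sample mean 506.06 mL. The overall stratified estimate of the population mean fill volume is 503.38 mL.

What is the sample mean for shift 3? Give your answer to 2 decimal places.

Σ Nₕx̄ₕ = N·μ, so 2833·x̄_3 = 10511·503.38 − (3252·496.54 + 3058·505.44 + 1368·506.06).
= 5291027.18 − 3852673.68 = 1438353.5.
x̄_3 = 1438353.5 / 2833 = 507.7139... → 507.71.

507.71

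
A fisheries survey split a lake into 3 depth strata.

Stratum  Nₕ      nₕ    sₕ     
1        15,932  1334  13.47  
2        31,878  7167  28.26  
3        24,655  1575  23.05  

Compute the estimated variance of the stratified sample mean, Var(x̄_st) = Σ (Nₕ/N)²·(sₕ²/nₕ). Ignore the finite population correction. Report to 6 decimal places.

N = 72465; Wₕ = Nₕ/N.
stratum 1: (15932/72465)²·13.47²/1334 = 0.006574510
stratum 2: (31878/72465)²·28.26²/7167 = 0.021564155
stratum 3: (24655/72465)²·23.05²/1575 = 0.039049432
Sum = 0.067188097 → 0.067188.

0.067188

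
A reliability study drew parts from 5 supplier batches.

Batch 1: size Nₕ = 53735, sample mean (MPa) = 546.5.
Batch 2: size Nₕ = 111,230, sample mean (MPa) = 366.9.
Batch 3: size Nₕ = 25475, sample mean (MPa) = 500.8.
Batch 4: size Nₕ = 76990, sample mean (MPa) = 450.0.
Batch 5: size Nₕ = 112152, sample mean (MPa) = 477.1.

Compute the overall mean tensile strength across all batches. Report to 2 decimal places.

x̄_st = (Σ Nₕx̄ₕ) / (Σ Nₕ) = (53735·546.5 + 111230·366.9 + 25475·500.8 + 76990·450.0 + 112152·477.1) / 379582
= 171087563.7 / 379582 = 450.7262... → 450.73.

450.73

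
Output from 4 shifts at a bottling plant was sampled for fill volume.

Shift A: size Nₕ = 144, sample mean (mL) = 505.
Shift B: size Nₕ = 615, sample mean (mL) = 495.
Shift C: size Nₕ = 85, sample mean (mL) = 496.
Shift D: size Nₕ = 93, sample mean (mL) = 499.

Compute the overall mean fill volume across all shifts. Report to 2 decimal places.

497.02

N = 937; weights Wₕ = Nₕ/N = (0.1537, 0.6564, 0.0907, 0.0993).
x̄_st = Σ Wₕ·x̄ₕ = 0.1537·505 + 0.6564·495 + 0.0907·496 + 0.0993·499 ≈ 497.0245...
→ 497.02.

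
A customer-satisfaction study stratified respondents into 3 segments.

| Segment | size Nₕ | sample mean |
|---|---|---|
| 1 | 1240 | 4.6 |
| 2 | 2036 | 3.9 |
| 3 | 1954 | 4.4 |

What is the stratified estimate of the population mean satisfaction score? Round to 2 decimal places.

4.25

N = 1240 + 2036 + 1954 = 5230.
The stratified mean weights each stratum mean by its population share Nₕ/N.
Σ Nₕx̄ₕ = 1240·4.6 + 2036·3.9 + 1954·4.4 = 5704 + 7940.4 + 8597.6 = 22242.
Divide by N: 22242 / 5230 = 4.2528... → 4.25.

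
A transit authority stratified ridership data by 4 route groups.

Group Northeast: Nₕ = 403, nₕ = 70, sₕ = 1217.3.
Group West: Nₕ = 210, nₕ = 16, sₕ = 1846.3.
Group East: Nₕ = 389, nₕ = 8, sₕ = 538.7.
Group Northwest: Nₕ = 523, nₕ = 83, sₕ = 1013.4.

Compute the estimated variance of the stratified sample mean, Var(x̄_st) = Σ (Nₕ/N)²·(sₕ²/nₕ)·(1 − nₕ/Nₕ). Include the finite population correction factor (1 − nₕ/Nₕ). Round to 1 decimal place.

N = 1525. Term for each stratum: Wₕ²sₕ²/nₕ·(1−nₕ/Nₕ).
Var(x̄_st) = 1221.5375 + 3732.2085 + 2311.7393 + 1224.3297 = 8489.8149 → 8489.8.

8489.8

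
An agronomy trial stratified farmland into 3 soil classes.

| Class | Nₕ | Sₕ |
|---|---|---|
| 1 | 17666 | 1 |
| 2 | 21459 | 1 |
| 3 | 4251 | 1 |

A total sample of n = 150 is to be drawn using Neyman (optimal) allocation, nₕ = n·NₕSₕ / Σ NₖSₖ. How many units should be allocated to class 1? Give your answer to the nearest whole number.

1: NₕSₕ = 17666·1 = 17666
2: NₕSₕ = 21459·1 = 21459
3: NₕSₕ = 4251·1 = 4251
Σ NₕSₕ = 43376.
n_1 = 150·17666/43376 = 61.091... → 61.

61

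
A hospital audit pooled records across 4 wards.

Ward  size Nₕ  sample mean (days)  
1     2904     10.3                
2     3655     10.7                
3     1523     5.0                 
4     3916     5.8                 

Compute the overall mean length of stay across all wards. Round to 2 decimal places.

N = 11998; weights Wₕ = Nₕ/N = (0.2420, 0.3046, 0.1269, 0.3264).
x̄_st = Σ Wₕ·x̄ₕ = 0.2420·10.3 + 0.3046·10.7 + 0.1269·5.0 + 0.3264·5.8 ≈ 8.2803...
→ 8.28.

8.28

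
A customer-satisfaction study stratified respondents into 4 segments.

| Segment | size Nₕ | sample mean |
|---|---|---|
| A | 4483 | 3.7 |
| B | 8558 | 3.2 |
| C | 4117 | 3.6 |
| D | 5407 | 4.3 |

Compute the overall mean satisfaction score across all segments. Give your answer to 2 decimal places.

3.64

N = 4483 + 8558 + 4117 + 5407 = 22565.
Weight each subgroup mean by Nₕ/N and sum.
Σ Nₕx̄ₕ = 4483·3.7 + 8558·3.2 + 4117·3.6 + 5407·4.3 = 16587.1 + 27385.6 + 14821.2 + 23250.1 = 82044.
Divide by N: 82044 / 22565 = 3.6359... → 3.64.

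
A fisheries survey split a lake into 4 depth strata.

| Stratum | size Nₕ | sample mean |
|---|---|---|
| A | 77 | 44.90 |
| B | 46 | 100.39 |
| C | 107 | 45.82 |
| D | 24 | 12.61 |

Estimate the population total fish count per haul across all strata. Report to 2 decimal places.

13280.62

Population total = Σ Nₕ·x̄ₕ (each stratum's size times its mean).
77·44.90 + 46·100.39 + 107·45.82 + 24·12.61 = 3457.3 + 4617.94 + 4902.74 + 302.64 = 13280.62.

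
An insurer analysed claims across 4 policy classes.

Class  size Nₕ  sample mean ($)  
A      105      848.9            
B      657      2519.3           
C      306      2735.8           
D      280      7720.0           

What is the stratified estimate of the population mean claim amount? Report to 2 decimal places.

N = 1348; weights Wₕ = Nₕ/N = (0.0779, 0.4874, 0.2270, 0.2077).
x̄_st = Σ Wₕ·x̄ₕ = 0.0779·848.9 + 0.4874·2519.3 + 0.2270·2735.8 + 0.2077·7720.0 ≈ 3518.5975...
→ 3518.60.

3518.60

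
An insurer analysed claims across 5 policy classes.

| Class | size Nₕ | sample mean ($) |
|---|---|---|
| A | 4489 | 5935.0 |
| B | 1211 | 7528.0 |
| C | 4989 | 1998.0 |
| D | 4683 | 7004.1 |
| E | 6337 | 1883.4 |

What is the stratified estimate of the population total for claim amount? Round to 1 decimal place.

90461951.1

Estimate total by summing Nₕ·x̄ₕ over strata.
4489·5935.0 + 1211·7528.0 + 4989·1998.0 + 4683·7004.1 + 6337·1883.4 = 26642215 + 9116408 + 9968022 + 32800200.3 + 11935105.8 = 90461951.1.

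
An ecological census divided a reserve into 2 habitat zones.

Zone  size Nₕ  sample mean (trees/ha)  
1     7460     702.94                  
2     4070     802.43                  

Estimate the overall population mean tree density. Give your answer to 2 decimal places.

738.06

x̄_st = (Σ Nₕx̄ₕ) / (Σ Nₕ) = (7460·702.94 + 4070·802.43) / 11530
= 8509822.5 / 11530 = 738.0592... → 738.06.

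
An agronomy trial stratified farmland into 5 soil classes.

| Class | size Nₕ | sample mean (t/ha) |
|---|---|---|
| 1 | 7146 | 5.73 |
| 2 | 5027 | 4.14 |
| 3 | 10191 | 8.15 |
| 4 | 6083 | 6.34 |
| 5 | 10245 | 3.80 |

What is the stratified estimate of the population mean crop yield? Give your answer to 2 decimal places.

N = 7146 + 5027 + 10191 + 6083 + 10245 = 38692.
Weight each subgroup mean by Nₕ/N and sum.
Σ Nₕx̄ₕ = 7146·5.73 + 5027·4.14 + 10191·8.15 + 6083·6.34 + 10245·3.80 = 40946.58 + 20811.78 + 83056.65 + 38566.22 + 38931 = 222312.23.
Divide by N: 222312.23 / 38692 = 5.7457... → 5.75.

5.75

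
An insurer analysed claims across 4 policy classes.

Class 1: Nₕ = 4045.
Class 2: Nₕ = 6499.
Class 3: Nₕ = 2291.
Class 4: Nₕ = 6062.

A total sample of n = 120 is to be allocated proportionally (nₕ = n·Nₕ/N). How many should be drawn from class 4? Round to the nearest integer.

38

N = 4045 + 6499 + 2291 + 6062 = 18897.
n_4 = 120·6062/18897 = 38.495... → 38.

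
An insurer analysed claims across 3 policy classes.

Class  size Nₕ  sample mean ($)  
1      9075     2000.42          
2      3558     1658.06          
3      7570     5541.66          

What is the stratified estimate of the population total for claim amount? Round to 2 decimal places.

1: 9075·2000.42 = 18153811.5
2: 3558·1658.06 = 5899377.48
3: 7570·5541.66 = 41950366.2
τ̂ = Σ Nₕx̄ₕ = 66003555.18.

66003555.18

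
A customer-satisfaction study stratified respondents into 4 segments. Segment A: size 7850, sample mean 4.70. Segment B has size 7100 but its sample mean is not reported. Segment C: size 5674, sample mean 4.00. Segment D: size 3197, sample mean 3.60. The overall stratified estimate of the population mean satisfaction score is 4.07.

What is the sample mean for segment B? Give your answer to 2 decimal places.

Σ Nₕx̄ₕ = N·μ, so 7100·x̄_B = 23821·4.07 − (7850·4.70 + 5674·4.00 + 3197·3.60).
= 96951.47 − 71100.2 = 25851.27.
x̄_B = 25851.27 / 7100 = 3.6410... → 3.64.

3.64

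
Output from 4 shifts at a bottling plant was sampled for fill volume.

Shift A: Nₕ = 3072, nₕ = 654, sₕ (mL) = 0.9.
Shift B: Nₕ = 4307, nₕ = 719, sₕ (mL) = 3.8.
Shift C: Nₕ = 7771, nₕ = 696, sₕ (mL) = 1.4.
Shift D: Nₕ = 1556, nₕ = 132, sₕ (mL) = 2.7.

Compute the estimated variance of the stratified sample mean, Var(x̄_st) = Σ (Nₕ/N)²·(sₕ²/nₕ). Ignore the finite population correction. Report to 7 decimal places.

0.0024652

N = 16706. Term for each stratum: Wₕ²sₕ²/nₕ.
Var(x̄_st) = 0.0000418798 + 0.0013348827 + 0.0006093344 + 0.0004791018 = 0.0024651987 → 0.0024652.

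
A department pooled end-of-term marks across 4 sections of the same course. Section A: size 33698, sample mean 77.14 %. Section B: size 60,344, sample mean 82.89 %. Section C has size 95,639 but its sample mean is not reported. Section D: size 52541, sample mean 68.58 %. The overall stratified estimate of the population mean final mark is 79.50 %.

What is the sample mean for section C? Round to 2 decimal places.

N = 33698 + 60344 + 95639 + 52541 = 242222.
Overall total = μ·N = 79.50·242222 = 19256649.
Subtract the known strata: 33698·77.14 + 60344·82.89 + 52541·68.58 = 11204639.66.
Remaining total for section C: 19256649 − 11204639.66 = 8052009.34.
Divide by its size: 8052009.34 / 95639 = 84.1917... → 84.19.

84.19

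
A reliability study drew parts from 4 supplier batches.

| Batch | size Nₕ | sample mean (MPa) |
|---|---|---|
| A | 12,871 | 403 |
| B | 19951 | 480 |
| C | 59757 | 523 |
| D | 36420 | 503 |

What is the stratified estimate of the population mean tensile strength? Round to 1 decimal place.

x̄_st = (Σ Nₕx̄ₕ) / (Σ Nₕ) = (12871·403 + 19951·480 + 59757·523 + 36420·503) / 128999
= 64335664 / 128999 = 498.730... → 498.7.

498.7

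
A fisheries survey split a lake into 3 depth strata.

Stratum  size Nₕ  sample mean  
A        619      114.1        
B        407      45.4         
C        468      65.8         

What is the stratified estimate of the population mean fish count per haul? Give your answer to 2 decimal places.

80.25

N = 1494; weights Wₕ = Nₕ/N = (0.4143, 0.2724, 0.3133).
x̄_st = Σ Wₕ·x̄ₕ = 0.4143·114.1 + 0.2724·45.4 + 0.3133·65.8 ≈ 80.2544...
→ 80.25.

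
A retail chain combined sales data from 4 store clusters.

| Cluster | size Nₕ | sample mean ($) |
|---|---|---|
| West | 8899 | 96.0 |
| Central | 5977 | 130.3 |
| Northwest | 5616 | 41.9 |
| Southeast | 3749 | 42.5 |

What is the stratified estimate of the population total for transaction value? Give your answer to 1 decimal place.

Population total = Σ Nₕ·x̄ₕ (each stratum's size times its mean).
8899·96.0 + 5977·130.3 + 5616·41.9 + 3749·42.5 = 854304 + 778803.1 + 235310.4 + 159332.5 = 2027750.0.

2027750.0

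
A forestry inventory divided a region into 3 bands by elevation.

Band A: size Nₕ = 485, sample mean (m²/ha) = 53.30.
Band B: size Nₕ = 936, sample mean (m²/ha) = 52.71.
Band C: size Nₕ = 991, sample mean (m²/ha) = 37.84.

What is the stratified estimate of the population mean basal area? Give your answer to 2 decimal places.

N = 2412; weights Wₕ = Nₕ/N = (0.2011, 0.3881, 0.4109).
x̄_st = Σ Wₕ·x̄ₕ = 0.2011·53.30 + 0.3881·52.71 + 0.4109·37.84 ≈ 46.7191...
→ 46.72.

46.72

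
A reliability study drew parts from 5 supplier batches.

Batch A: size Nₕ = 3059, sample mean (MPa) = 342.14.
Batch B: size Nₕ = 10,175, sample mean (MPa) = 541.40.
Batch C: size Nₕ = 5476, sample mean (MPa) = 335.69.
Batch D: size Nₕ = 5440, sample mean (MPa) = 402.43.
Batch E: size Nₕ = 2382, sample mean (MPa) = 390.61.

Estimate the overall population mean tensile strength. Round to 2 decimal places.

N = 3059 + 10175 + 5476 + 5440 + 2382 = 26532.
Weight each subgroup mean by Nₕ/N and sum.
Σ Nₕx̄ₕ = 3059·342.14 + 10175·541.40 + 5476·335.69 + 5440·402.43 + 2382·390.61 = 1046606.26 + 5508745 + 1838238.44 + 2189219.2 + 930433.02 = 11513241.92.
Divide by N: 11513241.92 / 26532 = 433.9380... → 433.94.

433.94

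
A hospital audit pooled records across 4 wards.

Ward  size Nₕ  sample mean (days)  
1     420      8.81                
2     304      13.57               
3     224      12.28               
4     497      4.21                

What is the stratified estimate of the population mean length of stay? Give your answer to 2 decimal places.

8.77

N = 420 + 304 + 224 + 497 = 1445.
Weight each subgroup mean by Nₕ/N and sum.
Σ Nₕx̄ₕ = 420·8.81 + 304·13.57 + 224·12.28 + 497·4.21 = 3700.2 + 4125.28 + 2750.72 + 2092.37 = 12668.57.
Divide by N: 12668.57 / 1445 = 8.7672... → 8.77.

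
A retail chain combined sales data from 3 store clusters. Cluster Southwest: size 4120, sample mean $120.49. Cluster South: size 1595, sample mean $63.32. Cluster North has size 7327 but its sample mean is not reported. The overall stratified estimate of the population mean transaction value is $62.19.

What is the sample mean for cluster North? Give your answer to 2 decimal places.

N = 4120 + 1595 + 7327 = 13042.
Overall total = μ·N = 62.19·13042 = 811081.98.
Subtract the known strata: 4120·120.49 + 1595·63.32 = 597414.2.
Remaining total for cluster North: 811081.98 − 597414.2 = 213667.78.
Divide by its size: 213667.78 / 7327 = 29.1617... → 29.16.

29.16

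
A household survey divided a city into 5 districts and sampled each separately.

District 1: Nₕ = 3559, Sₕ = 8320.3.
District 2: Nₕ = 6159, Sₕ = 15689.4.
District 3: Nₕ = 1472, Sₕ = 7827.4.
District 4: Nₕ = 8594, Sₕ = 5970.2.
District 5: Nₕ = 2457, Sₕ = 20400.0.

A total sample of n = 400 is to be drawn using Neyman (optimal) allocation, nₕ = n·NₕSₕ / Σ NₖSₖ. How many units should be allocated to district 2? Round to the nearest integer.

1: NₕSₕ = 3559·8320.3 = 29611947.7
2: NₕSₕ = 6159·15689.4 = 96631014.6
3: NₕSₕ = 1472·7827.4 = 11521932.8
4: NₕSₕ = 8594·5970.2 = 51307898.8
5: NₕSₕ = 2457·20400.0 = 50122800
Σ NₕSₕ = 239195593.9.
n_2 = 400·96631014.6/239195593.9 = 161.593... → 162.

162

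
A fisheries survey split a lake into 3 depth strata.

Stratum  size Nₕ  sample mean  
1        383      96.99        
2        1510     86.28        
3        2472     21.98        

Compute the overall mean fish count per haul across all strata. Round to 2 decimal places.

N = 383 + 1510 + 2472 = 4365.
Overall mean = Σ (Nₕ/N)·x̄ₕ — weight by population share, not a simple average.
Σ Nₕx̄ₕ = 383·96.99 + 1510·86.28 + 2472·21.98 = 37147.17 + 130282.8 + 54334.56 = 221764.53.
Divide by N: 221764.53 / 4365 = 50.8052... → 50.81.

50.81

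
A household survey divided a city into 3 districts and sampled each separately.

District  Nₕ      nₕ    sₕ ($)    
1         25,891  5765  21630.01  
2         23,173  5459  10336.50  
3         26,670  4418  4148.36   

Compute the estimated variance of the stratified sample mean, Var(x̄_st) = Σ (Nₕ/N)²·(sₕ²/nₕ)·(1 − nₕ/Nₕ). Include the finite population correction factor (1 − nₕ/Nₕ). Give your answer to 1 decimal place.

9176.7

N = 75734; Wₕ = Nₕ/N.
district 1: (25891/75734)²·21630.01²/5765·(1 − 5765/25891) = 7372.9049
district 2: (23173/75734)²·10336.50²/5459·(1 − 5459/23173) = 1400.7190
district 3: (26670/75734)²·4148.36²/4418·(1 − 4418/26670) = 403.0301
Sum = 9176.6540 → 9176.7.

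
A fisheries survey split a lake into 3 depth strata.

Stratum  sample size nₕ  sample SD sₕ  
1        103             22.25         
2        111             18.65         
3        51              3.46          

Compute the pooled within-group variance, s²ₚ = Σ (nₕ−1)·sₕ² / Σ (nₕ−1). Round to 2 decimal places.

1: (103−1)·22.25² = 102·495.0625 = 50496.375
2: (111−1)·18.65² = 110·347.8225 = 38260.475
3: (51−1)·3.46² = 50·11.9716 = 598.58
Numerator = 89355.43; denominator = Σ(nₕ−1) = 262.
s²ₚ = 89355.43/262 = 341.0513... → 341.05.

341.05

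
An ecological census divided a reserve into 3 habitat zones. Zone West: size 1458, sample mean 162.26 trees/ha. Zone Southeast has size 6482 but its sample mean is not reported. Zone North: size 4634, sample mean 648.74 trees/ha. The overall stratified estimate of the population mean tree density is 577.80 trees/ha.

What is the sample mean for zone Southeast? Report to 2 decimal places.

620.55

Σ Nₕx̄ₕ = N·μ, so 6482·x̄_Southeast = 12574·577.80 − (1458·162.26 + 4634·648.74).
= 7265257.2 − 3242836.24 = 4022420.96.
x̄_Southeast = 4022420.96 / 6482 = 620.5524... → 620.55.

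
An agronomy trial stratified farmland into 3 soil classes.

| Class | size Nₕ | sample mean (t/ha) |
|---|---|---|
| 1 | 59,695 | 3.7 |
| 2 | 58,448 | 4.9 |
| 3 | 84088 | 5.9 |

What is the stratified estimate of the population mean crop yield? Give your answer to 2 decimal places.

N = 59695 + 58448 + 84088 = 202231.
Weight each subgroup mean by Nₕ/N and sum.
Σ Nₕx̄ₕ = 59695·3.7 + 58448·4.9 + 84088·5.9 = 220871.5 + 286395.2 + 496119.2 = 1003385.9.
Divide by N: 1003385.9 / 202231 = 4.9616... → 4.96.

4.96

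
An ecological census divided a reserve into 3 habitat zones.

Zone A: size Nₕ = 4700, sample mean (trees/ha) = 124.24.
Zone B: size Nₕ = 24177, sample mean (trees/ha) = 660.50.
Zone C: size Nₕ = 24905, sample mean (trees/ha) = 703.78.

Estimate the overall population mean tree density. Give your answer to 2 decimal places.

x̄_st = (Σ Nₕx̄ₕ) / (Σ Nₕ) = (4700·124.24 + 24177·660.50 + 24905·703.78) / 53782
= 34080477.4 / 53782 = 633.6781... → 633.68.

633.68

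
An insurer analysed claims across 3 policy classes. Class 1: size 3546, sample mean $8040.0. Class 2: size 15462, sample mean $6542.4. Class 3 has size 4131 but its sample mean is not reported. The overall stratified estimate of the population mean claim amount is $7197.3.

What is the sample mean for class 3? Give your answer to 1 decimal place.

Σ Nₕx̄ₕ = N·μ, so 4131·x̄_3 = 23139·7197.3 − (3546·8040.0 + 15462·6542.4).
= 166538324.7 − 129668428.8 = 36869895.9.
x̄_3 = 36869895.9 / 4131 = 8925.175... → 8925.2.

8925.2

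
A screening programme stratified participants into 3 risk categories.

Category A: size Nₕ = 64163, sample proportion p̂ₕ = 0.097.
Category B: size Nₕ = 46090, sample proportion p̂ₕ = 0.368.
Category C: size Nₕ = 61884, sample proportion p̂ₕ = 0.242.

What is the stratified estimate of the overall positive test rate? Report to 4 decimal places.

Wₕ = Nₕ/N with N = 172137: 0.3727, 0.2678, 0.3595.
p̂_st = 0.3727·0.097 + 0.2678·0.368 + 0.3595·0.242 ≈ 0.221689... → 0.2217.

0.2217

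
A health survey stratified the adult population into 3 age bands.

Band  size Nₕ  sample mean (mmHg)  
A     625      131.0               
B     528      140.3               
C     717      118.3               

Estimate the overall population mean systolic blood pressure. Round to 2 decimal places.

128.76

N = 625 + 528 + 717 = 1870.
The stratified mean weights each stratum mean by its population share Nₕ/N.
Σ Nₕx̄ₕ = 625·131.0 + 528·140.3 + 717·118.3 = 81875 + 74078.4 + 84821.1 = 240774.5.
Divide by N: 240774.5 / 1870 = 128.7564... → 128.76.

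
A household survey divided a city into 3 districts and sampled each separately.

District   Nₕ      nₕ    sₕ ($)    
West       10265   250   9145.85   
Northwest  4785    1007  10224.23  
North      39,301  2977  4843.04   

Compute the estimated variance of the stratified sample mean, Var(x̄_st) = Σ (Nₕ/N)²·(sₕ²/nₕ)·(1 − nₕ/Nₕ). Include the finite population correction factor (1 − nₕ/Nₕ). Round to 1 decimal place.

N = 54351; Wₕ = Nₕ/N.
district West: (10265/54351)²·9145.85²/250·(1 − 250/10265) = 11644.0207
district Northwest: (4785/54351)²·10224.23²/1007·(1 − 1007/4785) = 635.2732
district North: (39301/54351)²·4843.04²/2977·(1 − 2977/39301) = 3807.4961
Sum = 16086.7901 → 16086.8.

16086.8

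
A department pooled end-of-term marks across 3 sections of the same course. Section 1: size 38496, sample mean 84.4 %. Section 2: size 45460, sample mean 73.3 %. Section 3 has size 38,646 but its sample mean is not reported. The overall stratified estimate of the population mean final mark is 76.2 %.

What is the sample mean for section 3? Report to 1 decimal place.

N = 38496 + 45460 + 38646 = 122602.
Overall total = μ·N = 76.2·122602 = 9342272.4.
Subtract the known strata: 38496·84.4 + 45460·73.3 = 6581280.4.
Remaining total for section 3: 9342272.4 − 6581280.4 = 2760992.
Divide by its size: 2760992 / 38646 = 71.443... → 71.4.

71.4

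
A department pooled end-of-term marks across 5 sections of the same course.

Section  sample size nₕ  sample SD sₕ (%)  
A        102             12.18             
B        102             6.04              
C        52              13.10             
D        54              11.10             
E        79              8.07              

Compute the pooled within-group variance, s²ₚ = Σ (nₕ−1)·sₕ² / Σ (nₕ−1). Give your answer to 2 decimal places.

Degrees of freedom: 101 + 101 + 51 + 53 + 78 = 384.
Σ(nₕ−1)sₕ² = 101·148.3524 + 101·36.4816 + 51·171.61 + 53·123.21 + 78·65.1249 = 39030.2162.
s²ₚ = 39030.2162 / 384 = 101.6412... → 101.64.

101.64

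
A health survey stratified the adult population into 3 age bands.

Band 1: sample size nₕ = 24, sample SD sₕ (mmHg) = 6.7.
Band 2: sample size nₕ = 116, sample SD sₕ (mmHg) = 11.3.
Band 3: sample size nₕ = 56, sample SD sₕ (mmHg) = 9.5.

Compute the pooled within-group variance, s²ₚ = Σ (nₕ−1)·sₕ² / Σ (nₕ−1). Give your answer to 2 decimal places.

1: (24−1)·6.7² = 23·44.89 = 1032.47
2: (116−1)·11.3² = 115·127.69 = 14684.35
3: (56−1)·9.5² = 55·90.25 = 4963.75
Numerator = 20680.57; denominator = Σ(nₕ−1) = 193.
s²ₚ = 20680.57/193 = 107.1532... → 107.15.

107.15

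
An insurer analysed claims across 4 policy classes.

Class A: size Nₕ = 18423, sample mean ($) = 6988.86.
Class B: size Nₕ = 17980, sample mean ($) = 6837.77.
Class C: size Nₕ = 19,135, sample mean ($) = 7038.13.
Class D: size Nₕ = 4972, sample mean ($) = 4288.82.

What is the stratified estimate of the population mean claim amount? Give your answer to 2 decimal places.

x̄_st = (Σ Nₕx̄ₕ) / (Σ Nₕ) = (18423·6988.86 + 17980·6837.77 + 19135·7038.13 + 4972·4288.82) / 60510
= 407697502.97 / 60510 = 6737.6880... → 6737.69.

6737.69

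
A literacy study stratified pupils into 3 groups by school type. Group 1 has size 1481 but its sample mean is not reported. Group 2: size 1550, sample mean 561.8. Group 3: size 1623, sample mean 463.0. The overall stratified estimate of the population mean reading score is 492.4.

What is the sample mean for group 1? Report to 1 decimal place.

452.0

N = 1481 + 1550 + 1623 = 4654.
Overall total = μ·N = 492.4·4654 = 2291629.6.
Subtract the known strata: 1550·561.8 + 1623·463.0 = 1622239.
Remaining total for group 1: 2291629.6 − 1622239 = 669390.6.
Divide by its size: 669390.6 / 1481 = 451.986... → 452.0.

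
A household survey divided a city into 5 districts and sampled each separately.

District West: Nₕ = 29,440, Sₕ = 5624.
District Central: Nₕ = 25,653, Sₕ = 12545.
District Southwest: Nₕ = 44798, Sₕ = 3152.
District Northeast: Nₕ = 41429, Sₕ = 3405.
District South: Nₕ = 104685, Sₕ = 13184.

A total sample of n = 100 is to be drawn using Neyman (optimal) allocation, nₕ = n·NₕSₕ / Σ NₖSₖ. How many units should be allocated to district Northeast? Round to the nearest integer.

7

West: NₕSₕ = 29440·5624 = 165570560
Central: NₕSₕ = 25653·12545 = 321816885
Southwest: NₕSₕ = 44798·3152 = 141203296
Northeast: NₕSₕ = 41429·3405 = 141065745
South: NₕSₕ = 104685·13184 = 1380167040
Σ NₕSₕ = 2149823526.
n_Northeast = 100·141065745/2149823526 = 6.562... → 7.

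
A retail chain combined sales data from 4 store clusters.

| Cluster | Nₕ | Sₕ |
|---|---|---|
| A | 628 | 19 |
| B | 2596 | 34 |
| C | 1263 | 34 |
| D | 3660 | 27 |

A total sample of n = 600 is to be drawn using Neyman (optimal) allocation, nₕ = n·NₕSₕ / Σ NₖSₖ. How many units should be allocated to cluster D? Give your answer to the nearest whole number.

245

Σ NₕSₕ = 628·19 + 2596·34 + 1263·34 + 3660·27 = 241958.
Share for D: 98820/241958 = 0.40842.
n_D = 600 × 0.40842 = 245.051... → 245.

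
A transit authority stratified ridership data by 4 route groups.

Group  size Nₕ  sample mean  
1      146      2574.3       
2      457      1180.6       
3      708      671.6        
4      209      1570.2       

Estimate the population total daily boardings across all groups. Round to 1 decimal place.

Estimate total by summing Nₕ·x̄ₕ over strata.
146·2574.3 + 457·1180.6 + 708·671.6 + 209·1570.2 = 375847.8 + 539534.2 + 475492.8 + 328171.8 = 1719046.6.

1719046.6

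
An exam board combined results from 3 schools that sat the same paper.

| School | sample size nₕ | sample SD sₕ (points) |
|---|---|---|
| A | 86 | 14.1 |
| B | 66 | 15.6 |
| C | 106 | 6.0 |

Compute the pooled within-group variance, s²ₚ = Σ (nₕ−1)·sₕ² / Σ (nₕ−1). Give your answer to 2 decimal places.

A: (86−1)·14.1² = 85·198.81 = 16898.85
B: (66−1)·15.6² = 65·243.36 = 15818.4
C: (106−1)·6.0² = 105·36 = 3780
Numerator = 36497.25; denominator = Σ(nₕ−1) = 255.
s²ₚ = 36497.25/255 = 143.1265... → 143.13.

143.13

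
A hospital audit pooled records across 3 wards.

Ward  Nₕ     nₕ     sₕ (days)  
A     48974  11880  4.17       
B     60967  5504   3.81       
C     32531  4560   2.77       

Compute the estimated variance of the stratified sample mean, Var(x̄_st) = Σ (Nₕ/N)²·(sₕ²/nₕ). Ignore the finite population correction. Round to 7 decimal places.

N = 142472. Term for each stratum: Wₕ²sₕ²/nₕ.
Var(x̄_st) = 0.0001729529 + 0.0004829500 + 0.0000877264 = 0.0007436293 → 0.0007436.

0.0007436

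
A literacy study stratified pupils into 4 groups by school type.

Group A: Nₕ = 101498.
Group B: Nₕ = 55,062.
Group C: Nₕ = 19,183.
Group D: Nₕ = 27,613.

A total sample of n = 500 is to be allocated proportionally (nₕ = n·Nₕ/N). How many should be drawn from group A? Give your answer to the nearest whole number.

N = 101498 + 55062 + 19183 + 27613 = 203356.
n_A = 500·101498/203356 = 249.557... → 250.

250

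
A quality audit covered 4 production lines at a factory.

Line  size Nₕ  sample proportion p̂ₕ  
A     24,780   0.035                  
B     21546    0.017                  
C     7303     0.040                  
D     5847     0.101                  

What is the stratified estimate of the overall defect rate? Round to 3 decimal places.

0.036

N = 24780 + 21546 + 7303 + 5847 = 59476.
Overall proportion = Σ (Nₕ/N)·p̂ₕ.
Σ Nₕp̂ₕ = 867.3 + 366.282 + 292.12 + 590.547 = 2116.249.
2116.249 / 59476 = 0.03558... → 0.036.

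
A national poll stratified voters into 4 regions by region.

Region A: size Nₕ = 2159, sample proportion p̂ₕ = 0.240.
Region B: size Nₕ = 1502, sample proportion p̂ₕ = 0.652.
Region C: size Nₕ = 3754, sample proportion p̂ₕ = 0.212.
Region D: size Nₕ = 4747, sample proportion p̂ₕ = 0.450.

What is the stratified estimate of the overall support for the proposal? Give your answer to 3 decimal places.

N = 2159 + 1502 + 3754 + 4747 = 12162.
Overall proportion = Σ (Nₕ/N)·p̂ₕ.
Σ Nₕp̂ₕ = 518.16 + 979.304 + 795.848 + 2136.15 = 4429.462.
4429.462 / 12162 = 0.36421... → 0.364.

0.364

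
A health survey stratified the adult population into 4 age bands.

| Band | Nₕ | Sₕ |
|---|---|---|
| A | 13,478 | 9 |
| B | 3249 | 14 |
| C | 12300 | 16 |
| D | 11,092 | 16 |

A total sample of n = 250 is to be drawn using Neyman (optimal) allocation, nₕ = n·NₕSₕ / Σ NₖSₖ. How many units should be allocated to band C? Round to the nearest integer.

Σ NₕSₕ = 13478·9 + 3249·14 + 12300·16 + 11092·16 = 541060.
Share for C: 196800/541060 = 0.36373.
n_C = 250 × 0.36373 = 90.933... → 91.

91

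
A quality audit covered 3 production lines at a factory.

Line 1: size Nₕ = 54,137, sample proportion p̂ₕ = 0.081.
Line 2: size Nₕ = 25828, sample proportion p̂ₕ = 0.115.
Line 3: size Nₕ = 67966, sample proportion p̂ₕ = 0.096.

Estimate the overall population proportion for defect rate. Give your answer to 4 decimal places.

0.0938

N = 54137 + 25828 + 67966 = 147931.
Overall proportion = Σ (Nₕ/N)·p̂ₕ.
Σ Nₕp̂ₕ = 4385.097 + 2970.22 + 6524.736 = 13880.053.
13880.053 / 147931 = 0.093828... → 0.0938.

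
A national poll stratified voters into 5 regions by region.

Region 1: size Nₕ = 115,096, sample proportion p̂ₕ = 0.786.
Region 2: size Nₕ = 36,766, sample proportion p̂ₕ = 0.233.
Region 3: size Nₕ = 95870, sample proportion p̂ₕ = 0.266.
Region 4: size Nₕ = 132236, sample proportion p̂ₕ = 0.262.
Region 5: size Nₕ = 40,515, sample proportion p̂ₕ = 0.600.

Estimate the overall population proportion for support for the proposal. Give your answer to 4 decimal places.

0.4364

N = 115096 + 36766 + 95870 + 132236 + 40515 = 420483.
Overall proportion = Σ (Nₕ/N)·p̂ₕ.
Σ Nₕp̂ₕ = 90465.456 + 8566.478 + 25501.42 + 34645.832 + 24309 = 183488.186.
183488.186 / 420483 = 0.436375... → 0.4364.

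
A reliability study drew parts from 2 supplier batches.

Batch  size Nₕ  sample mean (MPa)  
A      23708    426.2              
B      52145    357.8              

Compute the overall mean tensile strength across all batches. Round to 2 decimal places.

x̄_st = (Σ Nₕx̄ₕ) / (Σ Nₕ) = (23708·426.2 + 52145·357.8) / 75853
= 28761830.6 / 75853 = 379.1786... → 379.18.

379.18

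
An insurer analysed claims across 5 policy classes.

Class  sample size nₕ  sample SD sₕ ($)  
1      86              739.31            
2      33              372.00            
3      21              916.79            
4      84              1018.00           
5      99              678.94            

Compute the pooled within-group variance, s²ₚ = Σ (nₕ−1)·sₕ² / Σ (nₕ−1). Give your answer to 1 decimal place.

625429.3

1: (86−1)·739.31² = 85·546579.2761 = 46459238.4685
2: (33−1)·372.00² = 32·138384 = 4428288
3: (21−1)·916.79² = 20·840503.9041 = 16810078.082
4: (84−1)·1018.00² = 83·1036324 = 86014892
5: (99−1)·678.94² = 98·460959.5236 = 45174033.3128
Numerator = 198886529.8633; denominator = Σ(nₕ−1) = 318.
s²ₚ = 198886529.8633/318 = 625429.339... → 625429.3.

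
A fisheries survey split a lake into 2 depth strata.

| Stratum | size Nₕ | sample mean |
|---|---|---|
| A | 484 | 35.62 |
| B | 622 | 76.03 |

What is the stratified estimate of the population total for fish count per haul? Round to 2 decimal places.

64530.74

A: 484·35.62 = 17240.08
B: 622·76.03 = 47290.66
τ̂ = Σ Nₕx̄ₕ = 64530.74.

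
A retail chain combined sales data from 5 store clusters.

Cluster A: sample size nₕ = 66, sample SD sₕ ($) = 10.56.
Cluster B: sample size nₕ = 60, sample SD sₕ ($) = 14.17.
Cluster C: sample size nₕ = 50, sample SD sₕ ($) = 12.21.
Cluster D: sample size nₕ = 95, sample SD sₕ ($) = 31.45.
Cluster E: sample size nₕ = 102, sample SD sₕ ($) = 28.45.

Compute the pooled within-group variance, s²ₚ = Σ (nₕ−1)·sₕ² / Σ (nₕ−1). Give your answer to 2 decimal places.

546.54

Degrees of freedom: 65 + 59 + 49 + 94 + 101 = 368.
Σ(nₕ−1)sₕ² = 65·111.5136 + 59·200.7889 + 49·149.0841 + 94·989.1025 + 101·809.4025 = 201125.3375.
s²ₚ = 201125.3375 / 368 = 546.5362... → 546.54.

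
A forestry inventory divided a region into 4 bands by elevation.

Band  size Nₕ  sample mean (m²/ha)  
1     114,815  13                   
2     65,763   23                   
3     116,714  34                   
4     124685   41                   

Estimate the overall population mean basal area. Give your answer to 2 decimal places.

28.64

N = 421977; weights Wₕ = Nₕ/N = (0.2721, 0.1558, 0.2766, 0.2955).
x̄_st = Σ Wₕ·x̄ₕ = 0.2721·13 + 0.1558·23 + 0.2766·34 + 0.2955·41 ≈ 28.6402...
→ 28.64.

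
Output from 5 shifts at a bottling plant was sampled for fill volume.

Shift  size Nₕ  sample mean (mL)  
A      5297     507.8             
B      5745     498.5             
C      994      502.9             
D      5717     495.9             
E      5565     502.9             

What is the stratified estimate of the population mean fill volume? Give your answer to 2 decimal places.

501.21

x̄_st = (Σ Nₕx̄ₕ) / (Σ Nₕ) = (5297·507.8 + 5745·498.5 + 994·502.9 + 5717·495.9 + 5565·502.9) / 23318
= 11687280.5 / 23318 = 501.2128... → 501.21.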